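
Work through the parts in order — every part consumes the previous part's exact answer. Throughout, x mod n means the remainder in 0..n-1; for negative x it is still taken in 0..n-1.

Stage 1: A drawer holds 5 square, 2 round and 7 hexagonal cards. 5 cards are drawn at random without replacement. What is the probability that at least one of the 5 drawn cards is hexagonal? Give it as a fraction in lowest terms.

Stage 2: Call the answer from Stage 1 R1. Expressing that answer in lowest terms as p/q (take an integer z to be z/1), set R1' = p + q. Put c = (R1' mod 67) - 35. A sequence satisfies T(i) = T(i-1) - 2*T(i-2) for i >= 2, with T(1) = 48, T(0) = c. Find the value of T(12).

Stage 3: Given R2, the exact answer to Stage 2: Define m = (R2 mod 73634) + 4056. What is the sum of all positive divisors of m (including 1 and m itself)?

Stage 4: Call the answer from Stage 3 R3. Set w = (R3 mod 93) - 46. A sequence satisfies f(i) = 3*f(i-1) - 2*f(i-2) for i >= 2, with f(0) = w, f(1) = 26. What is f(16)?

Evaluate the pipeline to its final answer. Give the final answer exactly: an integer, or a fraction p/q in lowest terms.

Stage 1: total draws C(14,5) = 2002; complement C(7,5) = 21; favorable 2002 - 21 = 1981; P = 283/286; answer 283/286
Stage 2: R1 = 283/286; threaded value p + q = 569; c = -2; T(2) = 1*(48) - 2*(-2) = 52; iterating: T(2)=52, T(3)=-44, T(4)=-148, T(5)=-60, T(6)=236, T(7)=356, T(8)=-116, T(9)=-828, T(10)=-596, T(11)=1060, T(12)=2252; answer 2252
Stage 3: R2 = 2252; m = 6308; 6308 = 2^2 * 19 * 83; sigma = (1 + 2 + 4) * (1 + 19) * (1 + 83) = 7 * 20 * 84 = 11760; answer 11760
Stage 4: R3 = 11760; w = -4; f(2) = 3*(26) - 2*(-4) = 86; iterating: f(2)=86, f(3)=206, f(4)=446, f(5)=926, f(6)=1886, f(7)=3806, f(8)=7646, f(9)=15326, f(10)=30686, f(11)=61406, f(12)=122846, f(13)=245726, f(14)=491486, f(15)=983006, f(16)=1966046; answer 1966046

1966046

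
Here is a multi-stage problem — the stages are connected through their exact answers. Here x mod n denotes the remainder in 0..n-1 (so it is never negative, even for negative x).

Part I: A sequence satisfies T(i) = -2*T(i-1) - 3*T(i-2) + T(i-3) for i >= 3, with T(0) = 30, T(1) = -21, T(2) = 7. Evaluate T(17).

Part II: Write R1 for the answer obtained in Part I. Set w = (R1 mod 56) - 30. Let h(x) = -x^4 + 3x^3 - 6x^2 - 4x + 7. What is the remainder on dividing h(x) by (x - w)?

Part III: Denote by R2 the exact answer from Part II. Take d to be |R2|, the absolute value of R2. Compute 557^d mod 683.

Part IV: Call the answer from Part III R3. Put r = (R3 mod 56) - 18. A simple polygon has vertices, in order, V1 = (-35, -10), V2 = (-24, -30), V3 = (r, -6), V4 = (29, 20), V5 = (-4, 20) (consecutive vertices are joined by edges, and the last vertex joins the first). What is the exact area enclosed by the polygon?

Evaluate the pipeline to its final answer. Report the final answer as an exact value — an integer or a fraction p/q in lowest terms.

Part I: T(3) = -2*(7) - 3*(-21) + 1*(30) = 79; iterating: T(3)=79, T(4)=-200, T(5)=170, T(6)=339, T(7)=-1388, T(8)=1929, T(9)=645, T(10)=-8465, T(11)=16924, T(12)=-7808, T(13)=-43621, T(14)=127590, T(15)=-132125, T(16)=-162141, T(17)=848247; answer 848247
Part II: R1 = 848247; w = -15; remainder = value at the root: -1*(-15)^4 + 3*(-15)^3 - 6*(-15)^2 - 4*(-15)^1 + 7 = (-50625) + (-10125) + (-1350) + (60) + (7) = -62033; answer -62033
Part III: R2 = -62033; d = 62033; squarings mod 683: 557^1=557, 557^2=167, 557^4=569, 557^8=19, 557^16=361, 557^32=551, 557^64=349, 557^128=227, 557^256=304, 557^512=211, 557^1024=126, 557^2048=167, 557^4096=569, 557^8192=19, 557^16384=361, 557^32768=551; 557^62033 = 557^1 * 557^16 * 557^64 * 557^512 * 557^4096 * 557^8192 * 557^16384 * 557^32768 = 563 (mod 683); answer 563
Part IV: R3 = 563; r = -15; cross terms: (-35*-30 - -24*-10)=810, (-24*-6 - -15*-30)=-306, (-15*20 - 29*-6)=-126, (29*20 - -4*20)=660, (-4*-10 - -35*20)=740; twice the area = |1778| = 1778; area = 889; answer 889

889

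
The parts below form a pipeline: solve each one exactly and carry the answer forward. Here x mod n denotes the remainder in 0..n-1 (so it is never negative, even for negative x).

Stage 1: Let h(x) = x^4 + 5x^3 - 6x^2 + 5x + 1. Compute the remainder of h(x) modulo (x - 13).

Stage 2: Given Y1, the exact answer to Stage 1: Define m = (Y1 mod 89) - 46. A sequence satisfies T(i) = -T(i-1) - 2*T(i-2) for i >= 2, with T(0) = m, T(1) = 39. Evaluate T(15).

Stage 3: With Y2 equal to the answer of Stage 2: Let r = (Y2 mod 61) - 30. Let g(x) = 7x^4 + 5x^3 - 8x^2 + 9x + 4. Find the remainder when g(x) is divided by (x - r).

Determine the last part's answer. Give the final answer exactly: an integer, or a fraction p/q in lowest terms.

41557

Stage 1: remainder = value at the root: 1*(13)^4 + 5*(13)^3 - 6*(13)^2 + 5*(13)^1 + 1 = (28561) + (10985) + (-1014) + (65) + (1) = 38598; answer 38598
Stage 2: Y1 = 38598; m = 15; T(2) = -1*(39) - 2*(15) = -69; iterating: T(2)=-69, T(3)=-9, T(4)=147, T(5)=-129, T(6)=-165, T(7)=423, T(8)=-93, T(9)=-753, T(10)=939, T(11)=567, T(12)=-2445, T(13)=1311, T(14)=3579, T(15)=-6201; answer -6201
Stage 3: Y2 = -6201; r = -9; remainder = value at the root: 7*(-9)^4 + 5*(-9)^3 - 8*(-9)^2 + 9*(-9)^1 + 4 = (45927) + (-3645) + (-648) + (-81) + (4) = 41557; answer 41557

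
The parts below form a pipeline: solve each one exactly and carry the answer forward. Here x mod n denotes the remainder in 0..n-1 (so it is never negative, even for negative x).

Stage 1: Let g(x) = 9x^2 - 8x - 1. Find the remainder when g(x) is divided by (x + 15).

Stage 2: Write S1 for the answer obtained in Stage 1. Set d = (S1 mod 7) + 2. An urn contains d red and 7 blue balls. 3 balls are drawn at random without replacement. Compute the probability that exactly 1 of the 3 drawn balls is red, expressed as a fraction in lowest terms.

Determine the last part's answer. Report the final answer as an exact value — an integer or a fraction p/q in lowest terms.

28/55

Stage 1: remainder = value at the root: 9*(-15)^2 - 8*(-15)^1 - 1 = (2025) + (120) + (-1) = 2144; answer 2144
Stage 2: S1 = 2144; d = 4; total draws C(11,3) = 165; favorable C(4,1)*C(7,2) = 84; P = 28/55; answer 28/55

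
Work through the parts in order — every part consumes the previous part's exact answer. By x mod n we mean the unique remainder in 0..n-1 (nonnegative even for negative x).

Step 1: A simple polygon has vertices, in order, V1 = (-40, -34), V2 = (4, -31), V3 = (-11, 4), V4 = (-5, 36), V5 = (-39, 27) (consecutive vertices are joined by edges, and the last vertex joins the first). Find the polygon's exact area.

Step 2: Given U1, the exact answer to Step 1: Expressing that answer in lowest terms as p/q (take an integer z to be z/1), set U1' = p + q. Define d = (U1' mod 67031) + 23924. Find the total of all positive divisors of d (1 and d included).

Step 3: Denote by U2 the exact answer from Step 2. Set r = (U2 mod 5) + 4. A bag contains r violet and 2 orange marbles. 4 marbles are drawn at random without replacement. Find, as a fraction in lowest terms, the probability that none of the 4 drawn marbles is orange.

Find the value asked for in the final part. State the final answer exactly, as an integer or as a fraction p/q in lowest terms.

Step 1: cross terms: (-40*-31 - 4*-34)=1376, (4*4 - -11*-31)=-325, (-11*36 - -5*4)=-376, (-5*27 - -39*36)=1269, (-39*-34 - -40*27)=2406; twice the area = |4350| = 4350; area = 2175; answer 2175
Step 2: U1 = 2175; threaded value p + q = 2176; d = 26100; 26100 = 2^2 * 3^2 * 5^2 * 29; sigma = (1 + 2 + 4) * (1 + 3 + 9) * (1 + 5 + 25) * (1 + 29) = 7 * 13 * 31 * 30 = 84630; answer 84630
Step 3: U2 = 84630; r = 4; total draws C(6,4) = 15; favorable C(4,4) = 1; P = 1/15; answer 1/15

1/15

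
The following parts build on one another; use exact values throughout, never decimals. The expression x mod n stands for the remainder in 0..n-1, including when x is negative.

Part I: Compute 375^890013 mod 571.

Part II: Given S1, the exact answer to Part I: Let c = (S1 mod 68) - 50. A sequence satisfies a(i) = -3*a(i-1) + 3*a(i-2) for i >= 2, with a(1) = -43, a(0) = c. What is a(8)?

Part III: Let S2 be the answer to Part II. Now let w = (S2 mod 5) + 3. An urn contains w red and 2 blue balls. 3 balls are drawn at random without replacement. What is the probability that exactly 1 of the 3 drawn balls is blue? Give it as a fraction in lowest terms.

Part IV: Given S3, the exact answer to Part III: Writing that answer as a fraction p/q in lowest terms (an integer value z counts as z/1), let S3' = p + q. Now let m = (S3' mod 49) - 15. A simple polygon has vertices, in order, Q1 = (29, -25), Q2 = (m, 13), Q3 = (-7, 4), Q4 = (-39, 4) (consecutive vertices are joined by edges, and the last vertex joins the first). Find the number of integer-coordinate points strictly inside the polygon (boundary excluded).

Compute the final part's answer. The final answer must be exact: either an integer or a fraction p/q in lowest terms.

605

Part I: squarings mod 571: 375^1=375, 375^2=159, 375^4=157, 375^8=96, 375^16=80, 375^32=119, 375^64=457, 375^128=434, 375^256=497, 375^512=337, 375^1024=511, 375^2048=174, 375^4096=13, 375^8192=169, 375^16384=11, 375^32768=121, 375^65536=366, 375^131072=342, 375^262144=480, 375^524288=287; 375^890013 = 375^1 * 375^4 * 375^8 * 375^16 * 375^128 * 375^1024 * 375^4096 * 375^32768 * 375^65536 * 375^262144 * 375^524288 = 448 (mod 571); answer 448
Part II: S1 = 448; c = -10; a(2) = -3*(-43) + 3*(-10) = 99; iterating: a(2)=99, a(3)=-426, a(4)=1575, a(5)=-6003, a(6)=22734, a(7)=-86211, a(8)=326835; answer 326835
Part III: S2 = 326835; w = 3; total draws C(5,3) = 10; favorable C(2,1)*C(3,2) = 6; P = 3/5; answer 3/5
Part IV: S3 = 3/5; threaded value p + q = 8; m = -7; cross terms: (29*13 - -7*-25)=202, (-7*4 - -7*13)=63, (-7*4 - -39*4)=128, (-39*-25 - 29*4)=859; twice the area = |1252| = 1252; area = 626; boundary points = 2 + 9 + 32 + 1 = 44; strictly interior points = area - boundary/2 + 1 = 605; answer 605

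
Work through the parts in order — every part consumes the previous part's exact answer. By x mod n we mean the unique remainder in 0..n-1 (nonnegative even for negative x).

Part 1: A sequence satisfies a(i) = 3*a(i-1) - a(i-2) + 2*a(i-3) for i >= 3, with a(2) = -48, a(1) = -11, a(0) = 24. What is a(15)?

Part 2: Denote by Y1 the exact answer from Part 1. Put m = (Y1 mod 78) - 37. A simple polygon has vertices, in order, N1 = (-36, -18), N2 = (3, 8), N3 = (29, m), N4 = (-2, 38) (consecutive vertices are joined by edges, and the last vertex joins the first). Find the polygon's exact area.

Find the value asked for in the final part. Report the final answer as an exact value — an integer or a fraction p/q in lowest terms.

995

Part 1: a(3) = 3*(-48) - 1*(-11) + 2*(24) = -85; iterating: a(3)=-85, a(4)=-229, a(5)=-698, a(6)=-2035, a(7)=-5865, a(8)=-16956, a(9)=-49073, a(10)=-141993, a(11)=-410818, a(12)=-1188607, a(13)=-3438989, a(14)=-9949996, a(15)=-28788213; answer -28788213
Part 2: Y1 = -28788213; m = -10; cross terms: (-36*8 - 3*-18)=-234, (3*-10 - 29*8)=-262, (29*38 - -2*-10)=1082, (-2*-18 - -36*38)=1404; twice the area = |1990| = 1990; area = 995; answer 995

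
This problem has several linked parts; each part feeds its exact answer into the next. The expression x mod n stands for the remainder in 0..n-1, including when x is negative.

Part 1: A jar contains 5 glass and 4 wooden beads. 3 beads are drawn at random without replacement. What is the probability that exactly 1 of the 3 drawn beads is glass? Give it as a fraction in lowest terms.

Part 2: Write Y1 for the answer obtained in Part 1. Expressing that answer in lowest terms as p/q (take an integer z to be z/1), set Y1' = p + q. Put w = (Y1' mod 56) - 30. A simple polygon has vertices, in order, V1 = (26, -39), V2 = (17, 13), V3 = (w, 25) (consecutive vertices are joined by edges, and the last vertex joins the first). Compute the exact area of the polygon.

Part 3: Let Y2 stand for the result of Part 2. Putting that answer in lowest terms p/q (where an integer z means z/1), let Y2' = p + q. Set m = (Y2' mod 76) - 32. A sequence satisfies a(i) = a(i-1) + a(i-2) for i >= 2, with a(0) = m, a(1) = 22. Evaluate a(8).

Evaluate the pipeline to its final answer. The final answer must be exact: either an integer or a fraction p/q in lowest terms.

917

Part 1: total draws C(9,3) = 84; favorable C(5,1)*C(4,2) = 30; P = 5/14; answer 5/14
Part 2: Y1 = 5/14; threaded value p + q = 19; w = -11; cross terms: (26*13 - 17*-39)=1001, (17*25 - -11*13)=568, (-11*-39 - 26*25)=-221; twice the area = |1348| = 1348; area = 674; answer 674
Part 3: Y2 = 674; threaded value p + q = 675; m = 35; a(2) = 1*(22) + 1*(35) = 57; iterating: a(2)=57, a(3)=79, a(4)=136, a(5)=215, a(6)=351, a(7)=566, a(8)=917; answer 917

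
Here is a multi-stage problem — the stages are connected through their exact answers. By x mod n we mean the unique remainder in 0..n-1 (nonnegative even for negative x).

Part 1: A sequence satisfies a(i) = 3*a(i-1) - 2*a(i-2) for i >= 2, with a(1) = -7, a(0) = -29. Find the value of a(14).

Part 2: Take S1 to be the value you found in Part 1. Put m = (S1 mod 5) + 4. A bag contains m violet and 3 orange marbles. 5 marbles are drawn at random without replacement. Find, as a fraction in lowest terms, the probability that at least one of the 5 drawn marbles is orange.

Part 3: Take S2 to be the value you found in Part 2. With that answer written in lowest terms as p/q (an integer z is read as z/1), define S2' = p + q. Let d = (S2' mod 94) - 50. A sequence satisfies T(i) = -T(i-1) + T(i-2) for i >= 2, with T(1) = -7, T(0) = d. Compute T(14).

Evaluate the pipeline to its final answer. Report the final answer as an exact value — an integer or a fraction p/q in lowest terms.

Part 1: a(2) = 3*(-7) - 2*(-29) = 37; iterating: a(2)=37, a(3)=125, a(4)=301, a(5)=653, a(6)=1357, a(7)=2765, a(8)=5581, a(9)=11213, a(10)=22477, a(11)=45005, a(12)=90061, a(13)=180173, a(14)=360397; answer 360397
Part 2: S1 = 360397; m = 6; total draws C(9,5) = 126; complement C(6,5) = 6; favorable 126 - 6 = 120; P = 20/21; answer 20/21
Part 3: S2 = 20/21; threaded value p + q = 41; d = -9; T(2) = -1*(-7) + 1*(-9) = -2; iterating: T(2)=-2, T(3)=-5, T(4)=3, T(5)=-8, T(6)=11, T(7)=-19, T(8)=30, T(9)=-49, T(10)=79, T(11)=-128, T(12)=207, T(13)=-335, T(14)=542; answer 542

542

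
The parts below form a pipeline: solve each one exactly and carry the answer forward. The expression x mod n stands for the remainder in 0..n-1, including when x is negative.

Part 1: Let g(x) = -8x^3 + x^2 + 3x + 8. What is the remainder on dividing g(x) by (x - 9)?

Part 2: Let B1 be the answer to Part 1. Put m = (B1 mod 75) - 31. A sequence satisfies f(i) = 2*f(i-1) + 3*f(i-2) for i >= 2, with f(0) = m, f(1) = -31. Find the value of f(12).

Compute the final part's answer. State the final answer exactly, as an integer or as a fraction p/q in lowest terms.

Part 1: remainder = value at the root: -8*(9)^3 + 1*(9)^2 + 3*(9)^1 + 8 = (-5832) + (81) + (27) + (8) = -5716; answer -5716
Part 2: B1 = -5716; m = 28; f(2) = 2*(-31) + 3*(28) = 22; iterating: f(2)=22, f(3)=-49, f(4)=-32, f(5)=-211, f(6)=-518, f(7)=-1669, f(8)=-4892, f(9)=-14791, f(10)=-44258, f(11)=-132889, f(12)=-398552; answer -398552

-398552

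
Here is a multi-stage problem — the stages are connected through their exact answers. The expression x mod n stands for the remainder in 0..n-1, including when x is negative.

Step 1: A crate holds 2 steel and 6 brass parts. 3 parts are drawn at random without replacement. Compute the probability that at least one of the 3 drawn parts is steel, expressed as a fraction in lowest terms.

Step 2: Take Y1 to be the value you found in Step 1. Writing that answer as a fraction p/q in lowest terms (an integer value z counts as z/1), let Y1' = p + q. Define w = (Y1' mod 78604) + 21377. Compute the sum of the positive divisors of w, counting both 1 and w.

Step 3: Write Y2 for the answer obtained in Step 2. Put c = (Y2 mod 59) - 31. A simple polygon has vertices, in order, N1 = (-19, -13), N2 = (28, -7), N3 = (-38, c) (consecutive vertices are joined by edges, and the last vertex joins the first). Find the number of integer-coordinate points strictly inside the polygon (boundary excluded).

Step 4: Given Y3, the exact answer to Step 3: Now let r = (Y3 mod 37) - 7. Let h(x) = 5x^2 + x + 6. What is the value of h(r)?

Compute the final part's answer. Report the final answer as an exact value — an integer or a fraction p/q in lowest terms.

Step 1: total draws C(8,3) = 56; complement C(6,3) = 20; favorable 56 - 20 = 36; P = 9/14; answer 9/14
Step 2: Y1 = 9/14; threaded value p + q = 23; w = 21400; 21400 = 2^3 * 5^2 * 107; sigma = (1 + 2 + 4 + 8) * (1 + 5 + 25) * (1 + 107) = 15 * 31 * 108 = 50220; answer 50220
Step 3: Y2 = 50220; c = -20; cross terms: (-19*-7 - 28*-13)=497, (28*-20 - -38*-7)=-826, (-38*-13 - -19*-20)=114; twice the area = |-215| = 215; area = 215/2; boundary points = 1 + 1 + 1 = 3; strictly interior points = area - boundary/2 + 1 = 107; answer 107
Step 4: Y3 = 107; r = 26; 5*(26)^2 + 1*(26)^1 + 6 = (3380) + (26) + (6) = 3412; answer 3412

3412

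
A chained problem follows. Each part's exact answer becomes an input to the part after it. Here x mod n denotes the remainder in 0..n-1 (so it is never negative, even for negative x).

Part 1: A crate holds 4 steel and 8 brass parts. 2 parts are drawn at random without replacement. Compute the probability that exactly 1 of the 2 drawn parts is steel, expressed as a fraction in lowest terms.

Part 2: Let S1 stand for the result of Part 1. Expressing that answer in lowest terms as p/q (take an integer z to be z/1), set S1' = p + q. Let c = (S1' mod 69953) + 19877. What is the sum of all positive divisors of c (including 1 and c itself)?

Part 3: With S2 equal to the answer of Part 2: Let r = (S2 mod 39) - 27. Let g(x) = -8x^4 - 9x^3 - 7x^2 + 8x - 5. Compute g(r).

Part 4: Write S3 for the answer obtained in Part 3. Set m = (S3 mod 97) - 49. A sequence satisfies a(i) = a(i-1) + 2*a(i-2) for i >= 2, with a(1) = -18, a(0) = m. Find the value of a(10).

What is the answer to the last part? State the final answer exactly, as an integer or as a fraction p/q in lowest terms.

Part 1: total draws C(12,2) = 66; favorable C(4,1)*C(8,1) = 32; P = 16/33; answer 16/33
Part 2: S1 = 16/33; threaded value p + q = 49; c = 19926; 19926 = 2 * 3^5 * 41; sigma = (1 + 2) * (1 + 3 + 9 + 27 + 81 + 243) * (1 + 41) = 3 * 364 * 42 = 45864; answer 45864
Part 3: S2 = 45864; r = -27; -8*(-27)^4 - 9*(-27)^3 - 7*(-27)^2 + 8*(-27)^1 - 5 = (-4251528) + (177147) + (-5103) + (-216) + (-5) = -4079705; answer -4079705
Part 4: S3 = -4079705; m = -31; a(2) = 1*(-18) + 2*(-31) = -80; iterating: a(2)=-80, a(3)=-116, a(4)=-276, a(5)=-508, a(6)=-1060, a(7)=-2076, a(8)=-4196, a(9)=-8348, a(10)=-16740; answer -16740

-16740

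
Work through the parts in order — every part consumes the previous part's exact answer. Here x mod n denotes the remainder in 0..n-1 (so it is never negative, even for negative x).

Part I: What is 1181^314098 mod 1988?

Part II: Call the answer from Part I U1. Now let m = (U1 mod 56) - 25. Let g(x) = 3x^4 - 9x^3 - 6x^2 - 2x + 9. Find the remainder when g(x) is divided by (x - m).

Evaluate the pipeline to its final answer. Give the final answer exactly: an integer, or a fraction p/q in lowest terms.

231977

Part I: squarings mod 1988: 1181^1=1181, 1181^2=1173, 1181^4=233, 1181^8=613, 1181^16=37, 1181^32=1369, 1181^64=1465, 1181^128=1173, 1181^256=233, 1181^512=613, 1181^1024=37, 1181^2048=1369, 1181^4096=1465, 1181^8192=1173, 1181^16384=233, 1181^32768=613, 1181^65536=37, 1181^131072=1369, 1181^262144=1465; 1181^314098 = 1181^2 * 1181^16 * 1181^32 * 1181^64 * 1181^128 * 1181^512 * 1181^2048 * 1181^16384 * 1181^32768 * 1181^262144 = 1465 (mod 1988); answer 1465
Part II: U1 = 1465; m = -16; remainder = value at the root: 3*(-16)^4 - 9*(-16)^3 - 6*(-16)^2 - 2*(-16)^1 + 9 = (196608) + (36864) + (-1536) + (32) + (9) = 231977; answer 231977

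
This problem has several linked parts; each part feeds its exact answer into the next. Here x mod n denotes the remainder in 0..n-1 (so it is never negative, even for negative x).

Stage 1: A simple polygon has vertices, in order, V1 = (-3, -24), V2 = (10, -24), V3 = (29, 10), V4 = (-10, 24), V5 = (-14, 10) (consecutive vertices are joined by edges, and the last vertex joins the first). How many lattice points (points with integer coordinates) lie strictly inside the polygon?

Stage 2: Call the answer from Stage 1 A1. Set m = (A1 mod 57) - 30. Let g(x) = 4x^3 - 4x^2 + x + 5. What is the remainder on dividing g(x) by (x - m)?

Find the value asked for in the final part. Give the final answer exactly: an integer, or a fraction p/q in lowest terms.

Stage 1: cross terms: (-3*-24 - 10*-24)=312, (10*10 - 29*-24)=796, (29*24 - -10*10)=796, (-10*10 - -14*24)=236, (-14*-24 - -3*10)=366; twice the area = |2506| = 2506; area = 1253; boundary points = 13 + 1 + 1 + 2 + 1 = 18; strictly interior points = area - boundary/2 + 1 = 1245; answer 1245
Stage 2: A1 = 1245; m = 18; remainder = value at the root: 4*(18)^3 - 4*(18)^2 + 1*(18)^1 + 5 = (23328) + (-1296) + (18) + (5) = 22055; answer 22055

22055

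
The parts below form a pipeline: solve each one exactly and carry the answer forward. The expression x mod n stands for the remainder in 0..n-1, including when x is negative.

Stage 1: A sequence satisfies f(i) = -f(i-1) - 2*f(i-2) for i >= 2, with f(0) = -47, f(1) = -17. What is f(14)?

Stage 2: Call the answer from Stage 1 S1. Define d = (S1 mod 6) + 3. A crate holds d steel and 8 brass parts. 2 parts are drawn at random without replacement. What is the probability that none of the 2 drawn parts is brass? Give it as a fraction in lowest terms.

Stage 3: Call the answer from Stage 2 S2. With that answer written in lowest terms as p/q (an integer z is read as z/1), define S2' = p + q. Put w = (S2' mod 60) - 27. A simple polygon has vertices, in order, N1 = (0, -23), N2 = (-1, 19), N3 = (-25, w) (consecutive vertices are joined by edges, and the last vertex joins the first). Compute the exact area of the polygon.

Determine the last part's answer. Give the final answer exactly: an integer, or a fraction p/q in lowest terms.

504

Stage 1: f(2) = -1*(-17) - 2*(-47) = 111; iterating: f(2)=111, f(3)=-77, f(4)=-145, f(5)=299, f(6)=-9, f(7)=-589, f(8)=607, f(9)=571, f(10)=-1785, f(11)=643, f(12)=2927, f(13)=-4213, f(14)=-1641; answer -1641
Stage 2: S1 = -1641; d = 6; total draws C(14,2) = 91; favorable C(6,2) = 15; P = 15/91; answer 15/91
Stage 3: S2 = 15/91; threaded value p + q = 106; w = 19; cross terms: (0*19 - -1*-23)=-23, (-1*19 - -25*19)=456, (-25*-23 - 0*19)=575; twice the area = |1008| = 1008; area = 504; answer 504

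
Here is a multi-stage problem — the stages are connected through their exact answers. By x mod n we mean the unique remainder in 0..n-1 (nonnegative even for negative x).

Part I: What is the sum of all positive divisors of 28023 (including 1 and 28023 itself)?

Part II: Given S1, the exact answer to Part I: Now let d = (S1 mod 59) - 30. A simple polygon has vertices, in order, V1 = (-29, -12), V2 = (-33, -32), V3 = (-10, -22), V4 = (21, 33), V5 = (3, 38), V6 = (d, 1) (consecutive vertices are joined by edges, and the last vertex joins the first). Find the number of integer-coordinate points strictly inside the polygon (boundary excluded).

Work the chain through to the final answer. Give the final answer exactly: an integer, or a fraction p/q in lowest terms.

1122

Part I: 28023 = 3 * 9341; sigma = (1 + 3) * (1 + 9341) = 4 * 9342 = 37368; answer 37368
Part II: S1 = 37368; d = -9; cross terms: (-29*-32 - -33*-12)=532, (-33*-22 - -10*-32)=406, (-10*33 - 21*-22)=132, (21*38 - 3*33)=699, (3*1 - -9*38)=345, (-9*-12 - -29*1)=137; twice the area = |2251| = 2251; area = 2251/2; boundary points = 4 + 1 + 1 + 1 + 1 + 1 = 9; strictly interior points = area - boundary/2 + 1 = 1122; answer 1122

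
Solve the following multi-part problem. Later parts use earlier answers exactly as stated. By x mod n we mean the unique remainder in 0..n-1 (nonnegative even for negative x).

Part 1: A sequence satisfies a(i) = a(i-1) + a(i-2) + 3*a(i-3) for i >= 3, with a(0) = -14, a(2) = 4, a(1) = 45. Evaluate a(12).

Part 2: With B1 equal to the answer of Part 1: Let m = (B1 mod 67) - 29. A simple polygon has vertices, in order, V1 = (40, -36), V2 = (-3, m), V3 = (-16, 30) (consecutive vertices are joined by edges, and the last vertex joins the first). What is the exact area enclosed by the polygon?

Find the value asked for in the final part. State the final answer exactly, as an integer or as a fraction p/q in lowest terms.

Part 1: a(3) = 1*(4) + 1*(45) + 3*(-14) = 7; iterating: a(3)=7, a(4)=146, a(5)=165, a(6)=332, a(7)=935, a(8)=1762, a(9)=3693, a(10)=8260, a(11)=17239, a(12)=36578; answer 36578
Part 2: B1 = 36578; m = 34; cross terms: (40*34 - -3*-36)=1252, (-3*30 - -16*34)=454, (-16*-36 - 40*30)=-624; twice the area = |1082| = 1082; area = 541; answer 541

541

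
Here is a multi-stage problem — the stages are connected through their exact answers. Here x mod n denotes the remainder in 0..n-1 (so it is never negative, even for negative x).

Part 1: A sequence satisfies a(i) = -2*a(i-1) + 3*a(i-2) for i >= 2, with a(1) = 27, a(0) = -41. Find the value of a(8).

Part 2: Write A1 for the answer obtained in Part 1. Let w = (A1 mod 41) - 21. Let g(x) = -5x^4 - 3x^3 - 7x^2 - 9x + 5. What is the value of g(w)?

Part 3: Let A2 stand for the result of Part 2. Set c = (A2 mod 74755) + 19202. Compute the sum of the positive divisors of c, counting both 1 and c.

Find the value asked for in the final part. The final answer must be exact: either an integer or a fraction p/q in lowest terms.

Part 1: a(2) = -2*(27) + 3*(-41) = -177; iterating: a(2)=-177, a(3)=435, a(4)=-1401, a(5)=4107, a(6)=-12417, a(7)=37155, a(8)=-111561; answer -111561
Part 2: A1 = -111561; w = -21; -5*(-21)^4 - 3*(-21)^3 - 7*(-21)^2 - 9*(-21)^1 + 5 = (-972405) + (27783) + (-3087) + (189) + (5) = -947515; answer -947515
Part 3: A2 = -947515; c = 43502; 43502 = 2 * 21751; sigma = (1 + 2) * (1 + 21751) = 3 * 21752 = 65256; answer 65256

65256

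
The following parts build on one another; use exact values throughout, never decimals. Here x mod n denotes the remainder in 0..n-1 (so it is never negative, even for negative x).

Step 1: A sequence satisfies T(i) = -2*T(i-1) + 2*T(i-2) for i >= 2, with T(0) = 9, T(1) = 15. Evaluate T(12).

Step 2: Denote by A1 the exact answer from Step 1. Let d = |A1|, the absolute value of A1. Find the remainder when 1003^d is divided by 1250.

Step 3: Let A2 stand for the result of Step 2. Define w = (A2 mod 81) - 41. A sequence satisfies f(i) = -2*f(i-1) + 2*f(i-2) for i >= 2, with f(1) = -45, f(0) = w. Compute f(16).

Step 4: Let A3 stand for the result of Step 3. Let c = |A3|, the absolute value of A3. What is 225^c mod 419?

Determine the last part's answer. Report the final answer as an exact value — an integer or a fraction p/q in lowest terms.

Step 1: T(2) = -2*(15) + 2*(9) = -12; iterating: T(2)=-12, T(3)=54, T(4)=-132, T(5)=372, T(6)=-1008, T(7)=2760, T(8)=-7536, T(9)=20592, T(10)=-56256, T(11)=153696, T(12)=-419904; answer -419904
Step 2: A1 = -419904; d = 419904; squarings mod 1250: 1003^1=1003, 1003^2=1009, 1003^4=581, 1003^8=61, 1003^16=1221, 1003^32=841, 1003^64=1031, 1003^128=461, 1003^256=21, 1003^512=441, 1003^1024=731, 1003^2048=611, 1003^4096=821, 1003^8192=291, 1003^16384=931, 1003^32768=511, 1003^65536=1121, 1003^131072=391, 1003^262144=381; 1003^419904 = 1003^64 * 1003^2048 * 1003^8192 * 1003^16384 * 1003^131072 * 1003^262144 = 1081 (mod 1250); answer 1081
Step 3: A2 = 1081; w = -13; f(2) = -2*(-45) + 2*(-13) = 64; iterating: f(2)=64, f(3)=-218, f(4)=564, f(5)=-1564, f(6)=4256, f(7)=-11640, f(8)=31792, f(9)=-86864, f(10)=237312, f(11)=-648352, f(12)=1771328, f(13)=-4839360, f(14)=13221376, f(15)=-36121472, f(16)=98685696; answer 98685696
Step 4: A3 = 98685696; c = 98685696; squarings mod 419: 225^1=225, 225^2=345, 225^4=29, 225^8=3, 225^16=9, 225^32=81, 225^64=276, 225^128=337, 225^256=20, 225^512=400, 225^1024=361, 225^2048=12, 225^4096=144, 225^8192=205, 225^16384=125, 225^32768=122, 225^65536=219, 225^131072=195, 225^262144=315, 225^524288=341, 225^1048576=218, 225^2097152=177, 225^4194304=323, 225^8388608=417, 225^16777216=4, 225^33554432=16, 225^67108864=256; 225^98685696 = 225^256 * 225^512 * 225^4096 * 225^16384 * 225^32768 * 225^65536 * 225^2097152 * 225^4194304 * 225^8388608 * 225^16777216 * 225^67108864 = 129 (mod 419); answer 129

129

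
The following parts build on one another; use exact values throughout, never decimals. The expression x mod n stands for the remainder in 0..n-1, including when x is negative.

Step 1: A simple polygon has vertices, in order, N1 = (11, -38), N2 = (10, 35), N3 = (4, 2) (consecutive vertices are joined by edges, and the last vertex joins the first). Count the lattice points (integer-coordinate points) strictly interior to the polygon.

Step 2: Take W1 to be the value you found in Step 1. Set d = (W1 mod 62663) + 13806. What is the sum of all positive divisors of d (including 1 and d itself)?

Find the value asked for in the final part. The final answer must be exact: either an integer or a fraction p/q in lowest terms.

50400

Step 1: cross terms: (11*35 - 10*-38)=765, (10*2 - 4*35)=-120, (4*-38 - 11*2)=-174; twice the area = |471| = 471; area = 471/2; boundary points = 1 + 3 + 1 = 5; strictly interior points = area - boundary/2 + 1 = 234; answer 234
Step 2: W1 = 234; d = 14040; 14040 = 2^3 * 3^3 * 5 * 13; sigma = (1 + 2 + 4 + 8) * (1 + 3 + 9 + 27) * (1 + 5) * (1 + 13) = 15 * 40 * 6 * 14 = 50400; answer 50400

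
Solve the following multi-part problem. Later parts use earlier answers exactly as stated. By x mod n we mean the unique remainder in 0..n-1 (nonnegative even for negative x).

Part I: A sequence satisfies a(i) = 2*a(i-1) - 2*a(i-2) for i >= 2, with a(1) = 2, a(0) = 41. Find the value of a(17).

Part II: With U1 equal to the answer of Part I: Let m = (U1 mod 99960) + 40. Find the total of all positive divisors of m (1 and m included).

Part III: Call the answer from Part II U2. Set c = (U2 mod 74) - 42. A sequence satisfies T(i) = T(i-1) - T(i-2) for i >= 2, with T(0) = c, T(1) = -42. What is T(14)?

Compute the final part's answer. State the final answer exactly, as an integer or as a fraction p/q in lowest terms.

-34

Part I: a(2) = 2*(2) - 2*(41) = -78; iterating: a(2)=-78, a(3)=-160, a(4)=-164, a(5)=-8, a(6)=312, a(7)=640, a(8)=656, a(9)=32, a(10)=-1248, a(11)=-2560, a(12)=-2624, a(13)=-128, a(14)=4992, a(15)=10240, a(16)=10496, a(17)=512; answer 512
Part II: U1 = 512; m = 552; 552 = 2^3 * 3 * 23; sigma = (1 + 2 + 4 + 8) * (1 + 3) * (1 + 23) = 15 * 4 * 24 = 1440; answer 1440
Part III: U2 = 1440; c = -8; T(2) = 1*(-42) - 1*(-8) = -34; iterating: T(2)=-34, T(3)=8, T(4)=42, T(5)=34, T(6)=-8, T(7)=-42, T(8)=-34, T(9)=8, T(10)=42, T(11)=34, T(12)=-8, T(13)=-42, T(14)=-34; answer -34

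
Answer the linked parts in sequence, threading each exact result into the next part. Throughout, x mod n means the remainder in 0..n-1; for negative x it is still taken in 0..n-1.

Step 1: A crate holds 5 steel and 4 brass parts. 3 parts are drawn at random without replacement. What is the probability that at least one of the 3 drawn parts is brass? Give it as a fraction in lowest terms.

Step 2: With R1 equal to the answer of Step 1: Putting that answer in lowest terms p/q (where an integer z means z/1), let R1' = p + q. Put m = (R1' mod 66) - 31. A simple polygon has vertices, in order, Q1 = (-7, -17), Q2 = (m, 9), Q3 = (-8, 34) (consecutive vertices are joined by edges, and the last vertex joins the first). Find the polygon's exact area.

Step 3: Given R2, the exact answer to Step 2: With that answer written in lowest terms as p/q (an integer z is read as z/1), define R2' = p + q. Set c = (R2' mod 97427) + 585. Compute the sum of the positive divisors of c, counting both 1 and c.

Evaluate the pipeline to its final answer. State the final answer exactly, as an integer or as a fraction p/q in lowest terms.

Step 1: total draws C(9,3) = 84; complement C(5,3) = 10; favorable 84 - 10 = 74; P = 37/42; answer 37/42
Step 2: R1 = 37/42; threaded value p + q = 79; m = -18; cross terms: (-7*9 - -18*-17)=-369, (-18*34 - -8*9)=-540, (-8*-17 - -7*34)=374; twice the area = |-535| = 535; area = 535/2; answer 535/2
Step 3: R2 = 535/2; threaded value p + q = 537; c = 1122; 1122 = 2 * 3 * 11 * 17; sigma = (1 + 2) * (1 + 3) * (1 + 11) * (1 + 17) = 3 * 4 * 12 * 18 = 2592; answer 2592

2592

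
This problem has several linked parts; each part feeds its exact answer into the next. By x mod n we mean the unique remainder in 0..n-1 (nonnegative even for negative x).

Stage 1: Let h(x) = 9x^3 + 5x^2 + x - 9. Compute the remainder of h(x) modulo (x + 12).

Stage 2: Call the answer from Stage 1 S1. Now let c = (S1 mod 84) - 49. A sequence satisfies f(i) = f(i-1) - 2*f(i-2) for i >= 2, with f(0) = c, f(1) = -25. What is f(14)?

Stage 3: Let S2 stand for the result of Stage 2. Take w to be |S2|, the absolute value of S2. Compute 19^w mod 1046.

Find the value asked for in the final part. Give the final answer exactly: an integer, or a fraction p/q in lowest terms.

361

Stage 1: remainder = value at the root: 9*(-12)^3 + 5*(-12)^2 + 1*(-12)^1 - 9 = (-15552) + (720) + (-12) + (-9) = -14853; answer -14853
Stage 2: S1 = -14853; c = -34; f(2) = 1*(-25) - 2*(-34) = 43; iterating: f(2)=43, f(3)=93, f(4)=7, f(5)=-179, f(6)=-193, f(7)=165, f(8)=551, f(9)=221, f(10)=-881, f(11)=-1323, f(12)=439, f(13)=3085, f(14)=2207; answer 2207
Stage 3: S2 = 2207; w = 2207; squarings mod 1046: 19^1=19, 19^2=361, 19^4=617, 19^8=991, 19^16=933, 19^32=217, 19^64=19, 19^128=361, 19^256=617, 19^512=991, 19^1024=933, 19^2048=217; 19^2207 = 19^1 * 19^2 * 19^4 * 19^8 * 19^16 * 19^128 * 19^2048 = 361 (mod 1046); answer 361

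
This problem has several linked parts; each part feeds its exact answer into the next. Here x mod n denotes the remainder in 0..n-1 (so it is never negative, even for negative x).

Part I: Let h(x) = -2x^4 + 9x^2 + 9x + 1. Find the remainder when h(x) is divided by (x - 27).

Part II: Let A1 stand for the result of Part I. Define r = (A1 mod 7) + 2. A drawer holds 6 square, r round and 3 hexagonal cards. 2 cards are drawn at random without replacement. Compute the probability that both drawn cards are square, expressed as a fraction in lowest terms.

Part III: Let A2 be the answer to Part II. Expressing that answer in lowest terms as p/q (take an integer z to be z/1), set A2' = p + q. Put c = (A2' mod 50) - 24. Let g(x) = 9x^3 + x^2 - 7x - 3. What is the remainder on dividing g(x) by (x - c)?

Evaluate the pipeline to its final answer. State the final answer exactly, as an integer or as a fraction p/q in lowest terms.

-108816

Part I: remainder = value at the root: -2*(27)^4 + 9*(27)^2 + 9*(27)^1 + 1 = (-1062882) + (6561) + (243) + (1) = -1056077; answer -1056077
Part II: A1 = -1056077; r = 8; total draws C(17,2) = 136; favorable C(6,2) = 15; P = 15/136; answer 15/136
Part III: A2 = 15/136; threaded value p + q = 151; c = -23; remainder = value at the root: 9*(-23)^3 + 1*(-23)^2 - 7*(-23)^1 - 3 = (-109503) + (529) + (161) + (-3) = -108816; answer -108816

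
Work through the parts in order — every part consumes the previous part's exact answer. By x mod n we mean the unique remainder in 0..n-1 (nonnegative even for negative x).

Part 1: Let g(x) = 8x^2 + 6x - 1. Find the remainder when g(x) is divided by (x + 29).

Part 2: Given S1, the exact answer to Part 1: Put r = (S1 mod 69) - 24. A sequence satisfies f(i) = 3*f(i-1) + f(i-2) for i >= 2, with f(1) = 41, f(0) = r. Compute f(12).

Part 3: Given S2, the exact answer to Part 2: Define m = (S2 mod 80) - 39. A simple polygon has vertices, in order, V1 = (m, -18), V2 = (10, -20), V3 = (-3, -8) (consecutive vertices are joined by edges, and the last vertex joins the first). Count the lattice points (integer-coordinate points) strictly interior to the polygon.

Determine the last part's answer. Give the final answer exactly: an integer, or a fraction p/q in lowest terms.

262

Part 1: remainder = value at the root: 8*(-29)^2 + 6*(-29)^1 - 1 = (6728) + (-174) + (-1) = 6553; answer 6553
Part 2: S1 = 6553; r = 43; f(2) = 3*(41) + 1*(43) = 166; iterating: f(2)=166, f(3)=539, f(4)=1783, f(5)=5888, f(6)=19447, f(7)=64229, f(8)=212134, f(9)=700631, f(10)=2314027, f(11)=7642712, f(12)=25242163; answer 25242163
Part 3: S2 = 25242163; m = -36; cross terms: (-36*-20 - 10*-18)=900, (10*-8 - -3*-20)=-140, (-3*-18 - -36*-8)=-234; twice the area = |526| = 526; area = 263; boundary points = 2 + 1 + 1 = 4; strictly interior points = area - boundary/2 + 1 = 262; answer 262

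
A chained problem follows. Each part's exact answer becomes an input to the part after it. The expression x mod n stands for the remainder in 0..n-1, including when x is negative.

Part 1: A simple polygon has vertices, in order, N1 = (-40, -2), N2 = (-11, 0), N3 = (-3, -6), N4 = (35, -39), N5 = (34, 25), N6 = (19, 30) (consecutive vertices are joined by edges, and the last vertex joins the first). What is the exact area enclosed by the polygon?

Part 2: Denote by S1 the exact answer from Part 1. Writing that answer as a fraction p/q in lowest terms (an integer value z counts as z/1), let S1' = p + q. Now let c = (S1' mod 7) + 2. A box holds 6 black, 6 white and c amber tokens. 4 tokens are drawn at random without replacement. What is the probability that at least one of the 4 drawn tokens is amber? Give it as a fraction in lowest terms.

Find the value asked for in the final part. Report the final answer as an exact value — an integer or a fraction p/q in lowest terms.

Part 1: cross terms: (-40*0 - -11*-2)=-22, (-11*-6 - -3*0)=66, (-3*-39 - 35*-6)=327, (35*25 - 34*-39)=2201, (34*30 - 19*25)=545, (19*-2 - -40*30)=1162; twice the area = |4279| = 4279; area = 4279/2; answer 4279/2
Part 2: S1 = 4279/2; threaded value p + q = 4281; c = 6; total draws C(18,4) = 3060; complement C(12,4) = 495; favorable 3060 - 495 = 2565; P = 57/68; answer 57/68

57/68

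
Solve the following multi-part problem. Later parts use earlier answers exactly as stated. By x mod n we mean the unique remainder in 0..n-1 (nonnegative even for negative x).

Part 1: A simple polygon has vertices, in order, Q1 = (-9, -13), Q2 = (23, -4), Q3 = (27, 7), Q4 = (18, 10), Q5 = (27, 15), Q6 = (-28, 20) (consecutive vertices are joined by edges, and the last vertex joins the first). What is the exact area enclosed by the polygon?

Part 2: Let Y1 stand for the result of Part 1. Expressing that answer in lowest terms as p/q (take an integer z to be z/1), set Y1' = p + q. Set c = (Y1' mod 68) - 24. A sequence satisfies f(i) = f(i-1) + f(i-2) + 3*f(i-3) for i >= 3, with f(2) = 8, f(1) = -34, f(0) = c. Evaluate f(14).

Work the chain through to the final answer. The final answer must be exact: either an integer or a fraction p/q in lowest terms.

-44198

Part 1: cross terms: (-9*-4 - 23*-13)=335, (23*7 - 27*-4)=269, (27*10 - 18*7)=144, (18*15 - 27*10)=0, (27*20 - -28*15)=960, (-28*-13 - -9*20)=544; twice the area = |2252| = 2252; area = 1126; answer 1126
Part 2: Y1 = 1126; threaded value p + q = 1127; c = 15; f(3) = 1*(8) + 1*(-34) + 3*(15) = 19; iterating: f(3)=19, f(4)=-75, f(5)=-32, f(6)=-50, f(7)=-307, f(8)=-453, f(9)=-910, f(10)=-2284, f(11)=-4553, f(12)=-9567, f(13)=-20972, f(14)=-44198; answer -44198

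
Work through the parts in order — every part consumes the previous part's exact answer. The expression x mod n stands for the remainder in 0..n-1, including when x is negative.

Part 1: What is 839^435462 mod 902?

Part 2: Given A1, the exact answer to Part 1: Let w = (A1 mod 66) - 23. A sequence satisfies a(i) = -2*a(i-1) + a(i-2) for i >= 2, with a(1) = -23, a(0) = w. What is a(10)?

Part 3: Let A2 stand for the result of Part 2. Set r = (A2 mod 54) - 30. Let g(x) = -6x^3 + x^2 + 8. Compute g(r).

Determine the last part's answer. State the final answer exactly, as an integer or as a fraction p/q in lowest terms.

-10216

Part 1: squarings mod 902: 839^1=839, 839^2=361, 839^4=433, 839^8=775, 839^16=795, 839^32=625, 839^64=59, 839^128=775, 839^256=795, 839^512=625, 839^1024=59, 839^2048=775, 839^4096=795, 839^8192=625, 839^16384=59, 839^32768=775, 839^65536=795, 839^131072=625, 839^262144=59; 839^435462 = 839^2 * 839^4 * 839^256 * 839^1024 * 839^8192 * 839^32768 * 839^131072 * 839^262144 = 295 (mod 902); answer 295
Part 2: A1 = 295; w = 8; a(2) = -2*(-23) + 1*(8) = 54; iterating: a(2)=54, a(3)=-131, a(4)=316, a(5)=-763, a(6)=1842, a(7)=-4447, a(8)=10736, a(9)=-25919, a(10)=62574; answer 62574
Part 3: A2 = 62574; r = 12; -6*(12)^3 + 1*(12)^2 + 8 = (-10368) + (144) + (8) = -10216; answer -10216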